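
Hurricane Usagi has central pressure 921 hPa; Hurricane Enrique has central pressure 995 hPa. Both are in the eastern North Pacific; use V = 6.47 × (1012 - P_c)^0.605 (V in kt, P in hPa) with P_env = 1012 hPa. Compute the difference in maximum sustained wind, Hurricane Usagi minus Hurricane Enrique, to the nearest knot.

Hurricane Usagi: ΔP = 91; V ≈ 6.47 × 91^0.605 ≈ 99.11 kt.
Hurricane Enrique: ΔP = 17; V ≈ 6.47 × 17^0.605 ≈ 35.92 kt.
Difference ≈ 99.11 − 35.92 = 63.19 → 63 kt.

63 kt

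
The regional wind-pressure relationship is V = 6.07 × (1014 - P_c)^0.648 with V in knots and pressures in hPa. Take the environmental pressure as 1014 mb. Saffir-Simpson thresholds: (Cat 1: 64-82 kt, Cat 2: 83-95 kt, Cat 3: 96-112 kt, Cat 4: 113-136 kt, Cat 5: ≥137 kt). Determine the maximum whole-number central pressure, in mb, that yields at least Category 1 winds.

976 mb

Category 1 begins at V = 64 kt.
Required ΔP = (64/6.07)^(1/0.648) = 10.544^1.543 ≈ 37.90 mb.
P_c ≤ 1014 − 37.90 = 976.10, so the highest integer P_c is 976 mb.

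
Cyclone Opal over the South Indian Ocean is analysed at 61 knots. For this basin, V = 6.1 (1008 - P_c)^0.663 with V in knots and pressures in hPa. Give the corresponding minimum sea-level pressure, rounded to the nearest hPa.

976 hPa

ΔP = (V / 6.1)^(1/0.663) = (61/6.1)^1.508.
61/6.1 = 10.000; 10.000^1.508 ≈ 32.23 hPa.
P_c = 1008 − 32.23 = 975.77 ≈ 976 hPa.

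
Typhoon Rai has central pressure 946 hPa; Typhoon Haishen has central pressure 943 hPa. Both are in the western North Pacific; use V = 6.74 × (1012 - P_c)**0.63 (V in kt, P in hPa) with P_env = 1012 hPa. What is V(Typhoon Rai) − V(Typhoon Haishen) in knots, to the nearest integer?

Typhoon Rai: ΔP = 66; V ≈ 6.74 × 66^0.63 ≈ 94.40 kt.
Typhoon Haishen: ΔP = 69; V ≈ 6.74 × 69^0.63 ≈ 97.08 kt.
Difference ≈ 94.40 − 97.08 = -2.68 → -3 kt.

-3 kt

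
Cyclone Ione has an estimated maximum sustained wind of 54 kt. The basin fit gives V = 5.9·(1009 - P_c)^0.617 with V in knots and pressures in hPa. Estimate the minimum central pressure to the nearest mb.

ΔP = (V / 5.9)^(1/0.617) = (54/5.9)^1.621.
54/5.9 = 9.153; 9.153^1.621 ≈ 36.18 mb.
P_c = 1009 − 36.18 = 972.82 ≈ 973 mb.

973 mb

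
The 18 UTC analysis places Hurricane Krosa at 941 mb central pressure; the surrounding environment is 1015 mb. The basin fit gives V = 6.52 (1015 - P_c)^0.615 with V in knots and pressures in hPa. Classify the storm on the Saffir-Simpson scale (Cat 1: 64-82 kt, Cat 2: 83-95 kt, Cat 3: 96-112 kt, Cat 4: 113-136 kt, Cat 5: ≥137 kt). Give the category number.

2

ΔP = 1015 − 941 = 74 mb.
V ≈ 6.52 × 74^0.615 = 6.52 × 14.11 ≈ 92 kt.
92 kt falls in the Category 2 band.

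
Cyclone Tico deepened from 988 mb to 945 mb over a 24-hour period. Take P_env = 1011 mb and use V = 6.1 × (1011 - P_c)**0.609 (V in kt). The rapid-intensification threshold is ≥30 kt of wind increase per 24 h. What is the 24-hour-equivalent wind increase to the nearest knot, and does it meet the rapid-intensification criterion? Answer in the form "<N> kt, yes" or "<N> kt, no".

V₁: ΔP = 23, V ≈ 6.1 × 23^0.609 ≈ 41.17 kt.
V₂: ΔP = 66, V ≈ 6.1 × 66^0.609 ≈ 78.24 kt.
ΔV over 24 h = 37.07 kt → 24 h equivalent = 37.07 × 24/24 ≈ 37.07 kt.
37 kt ≥ 30 kt ⇒ rapid intensification.

37 kt, yes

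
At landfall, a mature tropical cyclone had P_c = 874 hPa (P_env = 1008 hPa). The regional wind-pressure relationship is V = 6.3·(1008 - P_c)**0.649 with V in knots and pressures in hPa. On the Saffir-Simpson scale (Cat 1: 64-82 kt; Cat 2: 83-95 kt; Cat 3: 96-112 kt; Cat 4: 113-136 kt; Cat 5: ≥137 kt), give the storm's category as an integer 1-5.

5

ΔP = 1008 − 874 = 134 hPa.
V ≈ 6.3 × 134^0.649 = 6.3 × 24.02 ≈ 151 kt.
151 kt falls in the Category 5 band.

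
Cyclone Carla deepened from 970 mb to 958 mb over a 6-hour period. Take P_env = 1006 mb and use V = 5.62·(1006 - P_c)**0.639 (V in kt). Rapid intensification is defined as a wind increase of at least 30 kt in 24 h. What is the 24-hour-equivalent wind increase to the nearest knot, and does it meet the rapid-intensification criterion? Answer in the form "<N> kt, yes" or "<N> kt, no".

45 kt, yes

V₁: ΔP = 36, V ≈ 5.62 × 36^0.639 ≈ 55.49 kt.
V₂: ΔP = 48, V ≈ 5.62 × 48^0.639 ≈ 66.69 kt.
ΔV over 6 h = 11.20 kt → 24 h equivalent = 11.20 × 24/6 ≈ 44.80 kt.
45 kt ≥ 30 kt ⇒ rapid intensification.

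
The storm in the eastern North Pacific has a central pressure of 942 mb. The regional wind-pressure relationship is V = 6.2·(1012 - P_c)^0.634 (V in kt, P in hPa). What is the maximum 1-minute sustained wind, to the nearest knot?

ΔP = 1012 − 942 = 70 mb.
70^0.634 ≈ 14.784.
V ≈ 6.2 × 14.784 ≈ 91.7 kt.

92 kt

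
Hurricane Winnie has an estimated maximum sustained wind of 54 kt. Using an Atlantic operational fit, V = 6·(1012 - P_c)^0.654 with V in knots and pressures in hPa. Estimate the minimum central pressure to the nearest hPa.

983 hPa

ΔP = (V / 6)^(1/0.654) = (54/6)^1.529.
54/6 = 9.000; 9.000^1.529 ≈ 28.78 hPa.
P_c = 1012 − 28.78 = 983.22 ≈ 983 hPa.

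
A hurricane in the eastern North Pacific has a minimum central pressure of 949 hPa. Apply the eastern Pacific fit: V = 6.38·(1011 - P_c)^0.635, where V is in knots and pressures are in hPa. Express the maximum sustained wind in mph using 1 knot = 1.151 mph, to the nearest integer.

ΔP = 1011 − 949 = 62 hPa.
V ≈ 6.38 × 62^0.635 = 6.38 × 13.746 ≈ 87.698 kt.
87.698 × 1.151 ≈ 100.94 mph → 101 mph.

101 mph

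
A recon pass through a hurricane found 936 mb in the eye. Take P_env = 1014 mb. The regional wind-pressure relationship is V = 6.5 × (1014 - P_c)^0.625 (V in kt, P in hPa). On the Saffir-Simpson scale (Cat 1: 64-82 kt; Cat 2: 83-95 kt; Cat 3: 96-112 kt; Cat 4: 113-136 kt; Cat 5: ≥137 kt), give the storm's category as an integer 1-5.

ΔP = 1014 − 936 = 78 mb.
V ≈ 6.5 × 78^0.625 = 6.5 × 15.23 ≈ 99 kt.
99 kt falls in the Category 3 band.

3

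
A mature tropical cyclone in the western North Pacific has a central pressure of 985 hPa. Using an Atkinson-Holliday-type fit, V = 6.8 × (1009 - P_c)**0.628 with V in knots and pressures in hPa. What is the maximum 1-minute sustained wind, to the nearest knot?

50 kt

ΔP = 1009 − 985 = 24 hPa.
24^0.628 ≈ 7.358.
V ≈ 6.8 × 7.358 ≈ 50.0 kt.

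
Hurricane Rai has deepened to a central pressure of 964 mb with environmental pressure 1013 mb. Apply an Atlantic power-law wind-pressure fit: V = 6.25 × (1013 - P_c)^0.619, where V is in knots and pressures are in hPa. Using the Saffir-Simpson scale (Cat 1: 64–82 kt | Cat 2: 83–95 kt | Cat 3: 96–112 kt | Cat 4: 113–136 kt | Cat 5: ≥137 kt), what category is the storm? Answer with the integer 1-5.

1

ΔP = 1013 − 964 = 49 mb.
V ≈ 6.25 × 49^0.619 = 6.25 × 11.12 ≈ 70 kt.
70 kt falls in the Category 1 band.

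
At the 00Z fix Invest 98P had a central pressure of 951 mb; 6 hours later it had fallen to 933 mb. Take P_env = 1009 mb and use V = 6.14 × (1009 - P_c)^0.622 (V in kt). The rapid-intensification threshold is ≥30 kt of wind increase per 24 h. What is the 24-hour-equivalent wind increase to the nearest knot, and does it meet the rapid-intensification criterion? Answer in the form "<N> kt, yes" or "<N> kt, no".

56 kt, yes

V₁: ΔP = 58, V ≈ 6.14 × 58^0.622 ≈ 76.74 kt.
V₂: ΔP = 76, V ≈ 6.14 × 76^0.622 ≈ 90.79 kt.
ΔV over 6 h = 14.05 kt → 24 h equivalent = 14.05 × 24/6 ≈ 56.20 kt.
56 kt ≥ 30 kt ⇒ rapid intensification.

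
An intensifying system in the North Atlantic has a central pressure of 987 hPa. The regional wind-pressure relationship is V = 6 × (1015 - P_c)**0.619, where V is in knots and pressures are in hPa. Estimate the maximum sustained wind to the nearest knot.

ΔP = 1015 − 987 = 28 hPa.
28^0.619 ≈ 7.867.
V ≈ 6 × 7.867 ≈ 47.2 kt.

47 kt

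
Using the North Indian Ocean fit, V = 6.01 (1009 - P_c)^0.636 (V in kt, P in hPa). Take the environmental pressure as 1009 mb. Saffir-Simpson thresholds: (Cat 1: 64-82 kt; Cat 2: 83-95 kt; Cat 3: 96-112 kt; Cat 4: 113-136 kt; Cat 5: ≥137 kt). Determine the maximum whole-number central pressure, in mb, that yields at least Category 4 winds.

908 mb

Category 4 begins at V = 113 kt.
Required ΔP = (113/6.01)^(1/0.636) = 18.802^1.572 ≈ 100.80 mb.
P_c ≤ 1009 − 100.80 = 908.20, so the highest integer P_c is 908 mb.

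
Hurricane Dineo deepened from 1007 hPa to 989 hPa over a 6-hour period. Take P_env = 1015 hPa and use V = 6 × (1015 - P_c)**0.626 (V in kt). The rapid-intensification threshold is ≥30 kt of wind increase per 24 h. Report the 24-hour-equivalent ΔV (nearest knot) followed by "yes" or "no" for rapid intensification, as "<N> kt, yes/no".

V₁: ΔP = 8, V ≈ 6 × 8^0.626 ≈ 22.05 kt.
V₂: ΔP = 26, V ≈ 6 × 26^0.626 ≈ 46.12 kt.
ΔV over 6 h = 24.07 kt → 24 h equivalent = 24.07 × 24/6 ≈ 96.28 kt.
96 kt ≥ 30 kt ⇒ rapid intensification.

96 kt, yes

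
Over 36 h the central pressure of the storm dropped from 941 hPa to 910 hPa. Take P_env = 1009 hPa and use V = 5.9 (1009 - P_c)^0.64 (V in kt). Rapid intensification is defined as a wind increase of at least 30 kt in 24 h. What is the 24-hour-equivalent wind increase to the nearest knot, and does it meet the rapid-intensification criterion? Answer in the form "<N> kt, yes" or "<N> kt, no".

V₁: ΔP = 68, V ≈ 5.9 × 68^0.64 ≈ 87.83 kt.
V₂: ΔP = 99, V ≈ 5.9 × 99^0.64 ≈ 111.70 kt.
ΔV over 36 h = 23.87 kt → 24 h equivalent = 23.87 × 24/36 ≈ 15.91 kt.
16 kt < 30 kt ⇒ not rapid intensification.

16 kt, no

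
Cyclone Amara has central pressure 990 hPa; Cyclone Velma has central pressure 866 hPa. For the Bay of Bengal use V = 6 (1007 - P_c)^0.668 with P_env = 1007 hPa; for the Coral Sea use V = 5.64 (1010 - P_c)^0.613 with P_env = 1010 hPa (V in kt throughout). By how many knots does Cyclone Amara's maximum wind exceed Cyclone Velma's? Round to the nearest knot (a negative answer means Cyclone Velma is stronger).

-79 kt

Cyclone Amara: ΔP = 17; V ≈ 6 × 17^0.668 ≈ 39.82 kt.
Cyclone Velma: ΔP = 144; V ≈ 5.64 × 144^0.613 ≈ 118.67 kt.
Difference ≈ 39.82 − 118.67 = -78.85 → -79 kt.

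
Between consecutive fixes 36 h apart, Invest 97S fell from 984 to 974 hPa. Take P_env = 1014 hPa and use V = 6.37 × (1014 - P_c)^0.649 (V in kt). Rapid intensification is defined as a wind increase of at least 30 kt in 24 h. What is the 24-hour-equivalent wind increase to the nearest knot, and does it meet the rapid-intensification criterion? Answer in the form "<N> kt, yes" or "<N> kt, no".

8 kt, no

V₁: ΔP = 30, V ≈ 6.37 × 30^0.649 ≈ 57.92 kt.
V₂: ΔP = 40, V ≈ 6.37 × 40^0.649 ≈ 69.80 kt.
ΔV over 36 h = 11.88 kt → 24 h equivalent = 11.88 × 24/36 ≈ 7.92 kt.
8 kt < 30 kt ⇒ not rapid intensification.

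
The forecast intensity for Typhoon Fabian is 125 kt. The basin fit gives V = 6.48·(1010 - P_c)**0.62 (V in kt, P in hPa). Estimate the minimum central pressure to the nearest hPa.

892 hPa

ΔP = (V / 6.48)^(1/0.62) = (125/6.48)^1.613.
125/6.48 = 19.290; 19.290^1.613 ≈ 118.34 hPa.
P_c = 1010 − 118.34 = 891.66 ≈ 892 hPa.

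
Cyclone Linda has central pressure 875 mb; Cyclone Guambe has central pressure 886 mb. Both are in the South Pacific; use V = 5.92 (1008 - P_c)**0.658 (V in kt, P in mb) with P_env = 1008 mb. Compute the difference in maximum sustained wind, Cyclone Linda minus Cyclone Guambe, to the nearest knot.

8 kt

Cyclone Linda: ΔP = 133; V ≈ 5.92 × 133^0.658 ≈ 147.85 kt.
Cyclone Guambe: ΔP = 122; V ≈ 5.92 × 122^0.658 ≈ 139.68 kt.
Difference ≈ 147.85 − 139.68 = 8.17 → 8 kt.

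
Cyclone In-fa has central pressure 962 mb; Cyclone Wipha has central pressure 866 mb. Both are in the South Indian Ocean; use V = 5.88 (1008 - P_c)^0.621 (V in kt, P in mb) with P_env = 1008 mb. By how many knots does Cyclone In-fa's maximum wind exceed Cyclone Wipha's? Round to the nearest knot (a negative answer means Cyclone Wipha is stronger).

Cyclone In-fa: ΔP = 46; V ≈ 5.88 × 46^0.621 ≈ 63.38 kt.
Cyclone Wipha: ΔP = 142; V ≈ 5.88 × 142^0.621 ≈ 127.63 kt.
Difference ≈ 63.38 − 127.63 = -64.25 → -64 kt.

-64 kt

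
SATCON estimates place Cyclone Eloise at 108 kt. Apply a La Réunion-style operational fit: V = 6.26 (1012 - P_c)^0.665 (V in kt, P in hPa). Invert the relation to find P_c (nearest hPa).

940 hPa

ΔP = (V / 6.26)^(1/0.665) = (108/6.26)^1.504.
108/6.26 = 17.252; 17.252^1.504 ≈ 72.43 hPa.
P_c = 1012 − 72.43 = 939.57 ≈ 940 hPa.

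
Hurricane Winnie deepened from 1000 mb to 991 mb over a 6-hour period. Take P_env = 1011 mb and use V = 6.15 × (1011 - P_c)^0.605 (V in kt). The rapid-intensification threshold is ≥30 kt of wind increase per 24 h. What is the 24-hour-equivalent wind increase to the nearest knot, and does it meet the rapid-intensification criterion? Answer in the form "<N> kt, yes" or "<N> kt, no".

V₁: ΔP = 11, V ≈ 6.15 × 11^0.605 ≈ 26.24 kt.
V₂: ΔP = 20, V ≈ 6.15 × 20^0.605 ≈ 37.67 kt.
ΔV over 6 h = 11.43 kt → 24 h equivalent = 11.43 × 24/6 ≈ 45.72 kt.
46 kt ≥ 30 kt ⇒ rapid intensification.

46 kt, yes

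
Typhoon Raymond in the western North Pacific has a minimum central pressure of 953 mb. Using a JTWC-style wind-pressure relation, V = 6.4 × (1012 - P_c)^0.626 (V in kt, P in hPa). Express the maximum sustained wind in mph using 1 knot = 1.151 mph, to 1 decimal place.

94.6 mph

ΔP = 1012 − 953 = 59 mb.
V ≈ 6.4 × 59^0.626 = 6.4 × 12.840 ≈ 82.174 kt.
82.174 × 1.151 ≈ 94.58 mph → 94.6 mph.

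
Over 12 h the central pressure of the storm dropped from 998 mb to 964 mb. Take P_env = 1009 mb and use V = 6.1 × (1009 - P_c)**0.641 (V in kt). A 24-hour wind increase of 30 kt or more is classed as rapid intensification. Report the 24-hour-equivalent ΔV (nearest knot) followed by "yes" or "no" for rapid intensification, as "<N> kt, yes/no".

V₁: ΔP = 11, V ≈ 6.1 × 11^0.641 ≈ 28.37 kt.
V₂: ΔP = 45, V ≈ 6.1 × 45^0.641 ≈ 69.99 kt.
ΔV over 12 h = 41.62 kt → 24 h equivalent = 41.62 × 24/12 ≈ 83.24 kt.
83 kt ≥ 30 kt ⇒ rapid intensification.

83 kt, yes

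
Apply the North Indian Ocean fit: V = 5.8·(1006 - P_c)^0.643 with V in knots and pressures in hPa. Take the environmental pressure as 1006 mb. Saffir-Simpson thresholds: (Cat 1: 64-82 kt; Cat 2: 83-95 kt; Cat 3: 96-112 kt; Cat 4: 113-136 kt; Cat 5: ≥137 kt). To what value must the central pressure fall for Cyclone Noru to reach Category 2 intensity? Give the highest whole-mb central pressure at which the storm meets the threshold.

943 mb

Category 2 begins at V = 83 kt.
Required ΔP = (83/5.8)^(1/0.643) = 14.310^1.555 ≈ 62.70 mb.
P_c ≤ 1006 − 62.70 = 943.30, so the highest integer P_c is 943 mb.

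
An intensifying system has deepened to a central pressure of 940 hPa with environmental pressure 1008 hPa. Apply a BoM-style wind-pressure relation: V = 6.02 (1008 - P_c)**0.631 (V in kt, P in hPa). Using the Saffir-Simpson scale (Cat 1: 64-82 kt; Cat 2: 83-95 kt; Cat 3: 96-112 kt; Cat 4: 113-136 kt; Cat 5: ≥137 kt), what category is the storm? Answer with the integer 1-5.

ΔP = 1008 − 940 = 68 hPa.
V ≈ 6.02 × 68^0.631 = 6.02 × 14.33 ≈ 86 kt.
86 kt falls in the Category 2 band.

2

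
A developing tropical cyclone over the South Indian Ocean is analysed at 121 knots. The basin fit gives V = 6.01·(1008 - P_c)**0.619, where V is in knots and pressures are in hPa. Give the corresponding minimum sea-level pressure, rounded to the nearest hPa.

ΔP = (V / 6.01)^(1/0.619) = (121/6.01)^1.616.
121/6.01 = 20.133; 20.133^1.616 ≈ 127.78 hPa.
P_c = 1008 − 127.78 = 880.22 ≈ 880 hPa.

880 hPa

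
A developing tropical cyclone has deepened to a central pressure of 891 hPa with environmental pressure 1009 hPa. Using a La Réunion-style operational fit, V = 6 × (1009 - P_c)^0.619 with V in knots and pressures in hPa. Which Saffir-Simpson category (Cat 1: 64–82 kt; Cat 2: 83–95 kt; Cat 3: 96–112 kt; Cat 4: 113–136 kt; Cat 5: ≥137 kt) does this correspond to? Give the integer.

4

ΔP = 1009 − 891 = 118 hPa.
V ≈ 6 × 118^0.619 = 6 × 19.16 ≈ 115 kt.
115 kt falls in the Category 4 band.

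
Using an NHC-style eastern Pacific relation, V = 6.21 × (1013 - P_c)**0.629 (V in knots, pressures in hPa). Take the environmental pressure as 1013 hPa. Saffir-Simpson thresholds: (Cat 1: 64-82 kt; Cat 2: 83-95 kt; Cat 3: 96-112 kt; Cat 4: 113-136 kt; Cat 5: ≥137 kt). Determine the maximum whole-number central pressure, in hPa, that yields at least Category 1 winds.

972 hPa

Category 1 begins at V = 64 kt.
Required ΔP = (64/6.21)^(1/0.629) = 10.306^1.590 ≈ 40.80 hPa.
P_c ≤ 1013 − 40.80 = 972.20, so the highest integer P_c is 972 hPa.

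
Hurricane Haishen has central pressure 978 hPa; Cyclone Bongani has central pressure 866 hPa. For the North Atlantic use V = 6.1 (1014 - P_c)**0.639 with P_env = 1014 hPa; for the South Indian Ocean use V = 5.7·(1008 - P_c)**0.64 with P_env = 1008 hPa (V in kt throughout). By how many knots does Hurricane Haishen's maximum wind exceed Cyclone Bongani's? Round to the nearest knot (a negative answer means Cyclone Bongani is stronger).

-76 kt

Hurricane Haishen: ΔP = 36; V ≈ 6.1 × 36^0.639 ≈ 60.23 kt.
Cyclone Bongani: ΔP = 142; V ≈ 5.7 × 142^0.64 ≈ 135.94 kt.
Difference ≈ 60.23 − 135.94 = -75.71 → -76 kt.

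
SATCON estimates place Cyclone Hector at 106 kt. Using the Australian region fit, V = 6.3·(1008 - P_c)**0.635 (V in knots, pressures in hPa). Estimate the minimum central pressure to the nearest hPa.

923 hPa

ΔP = (V / 6.3)^(1/0.635) = (106/6.3)^1.575.
106/6.3 = 16.825; 16.825^1.575 ≈ 85.24 hPa.
P_c = 1008 − 85.24 = 922.76 ≈ 923 hPa.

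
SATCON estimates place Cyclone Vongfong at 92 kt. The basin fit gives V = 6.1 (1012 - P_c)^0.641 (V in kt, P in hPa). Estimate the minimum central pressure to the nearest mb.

ΔP = (V / 6.1)^(1/0.641) = (92/6.1)^1.560.
92/6.1 = 15.082; 15.082^1.560 ≈ 68.94 mb.
P_c = 1012 − 68.94 = 943.06 ≈ 943 mb.

943 mb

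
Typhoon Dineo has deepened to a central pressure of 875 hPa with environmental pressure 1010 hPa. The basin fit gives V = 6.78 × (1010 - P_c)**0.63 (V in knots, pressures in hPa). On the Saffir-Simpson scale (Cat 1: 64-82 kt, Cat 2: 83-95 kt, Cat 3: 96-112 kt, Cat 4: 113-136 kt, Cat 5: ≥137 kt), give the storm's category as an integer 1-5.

ΔP = 1010 − 875 = 135 hPa.
V ≈ 6.78 × 135^0.63 = 6.78 × 21.98 ≈ 149 kt.
149 kt falls in the Category 5 band.

5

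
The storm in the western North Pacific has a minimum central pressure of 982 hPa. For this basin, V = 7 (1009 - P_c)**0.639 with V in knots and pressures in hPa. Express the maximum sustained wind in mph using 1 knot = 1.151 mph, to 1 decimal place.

ΔP = 1009 − 982 = 27 hPa.
V ≈ 7 × 27^0.639 = 7 × 8.216 ≈ 57.509 kt.
57.509 × 1.151 ≈ 66.19 mph → 66.2 mph.

66.2 mph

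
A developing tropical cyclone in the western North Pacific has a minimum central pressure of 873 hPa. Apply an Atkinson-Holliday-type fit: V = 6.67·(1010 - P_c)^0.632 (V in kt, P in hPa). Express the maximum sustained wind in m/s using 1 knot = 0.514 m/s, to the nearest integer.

ΔP = 1010 − 873 = 137 hPa.
V ≈ 6.67 × 137^0.632 = 6.67 × 22.408 ≈ 149.463 kt.
149.463 × 0.514 ≈ 76.82 m/s → 77 m/s.

77 m/s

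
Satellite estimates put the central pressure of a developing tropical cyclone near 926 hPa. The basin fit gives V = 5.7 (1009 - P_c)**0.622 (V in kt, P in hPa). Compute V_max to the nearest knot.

89 kt

ΔP = 1009 − 926 = 83 hPa.
83^0.622 ≈ 15.619.
V ≈ 5.7 × 15.619 ≈ 89.0 kt.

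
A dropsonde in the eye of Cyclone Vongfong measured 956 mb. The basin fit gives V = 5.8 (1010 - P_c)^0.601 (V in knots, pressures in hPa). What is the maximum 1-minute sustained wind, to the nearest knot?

64 kt

ΔP = 1010 − 956 = 54 mb.
54^0.601 ≈ 10.994.
V ≈ 5.8 × 10.994 ≈ 63.8 kt.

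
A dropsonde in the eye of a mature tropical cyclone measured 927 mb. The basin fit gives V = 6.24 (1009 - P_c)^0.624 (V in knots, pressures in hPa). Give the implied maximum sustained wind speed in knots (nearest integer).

ΔP = 1009 − 927 = 82 mb.
82^0.624 ≈ 15.639.
V ≈ 6.24 × 15.639 ≈ 97.6 kt.

98 kt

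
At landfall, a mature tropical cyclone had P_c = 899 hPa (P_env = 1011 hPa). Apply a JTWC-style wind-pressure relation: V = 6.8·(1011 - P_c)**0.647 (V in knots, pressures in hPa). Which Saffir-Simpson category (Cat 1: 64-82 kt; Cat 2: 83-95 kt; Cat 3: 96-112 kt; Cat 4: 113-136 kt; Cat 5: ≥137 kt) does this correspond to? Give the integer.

ΔP = 1011 − 899 = 112 hPa.
V ≈ 6.8 × 112^0.647 = 6.8 × 21.18 ≈ 144 kt.
144 kt falls in the Category 5 band.

5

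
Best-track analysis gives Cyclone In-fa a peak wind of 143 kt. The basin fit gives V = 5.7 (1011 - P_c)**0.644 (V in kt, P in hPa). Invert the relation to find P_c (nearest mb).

ΔP = (V / 5.7)^(1/0.644) = (143/5.7)^1.553.
143/5.7 = 25.088; 25.088^1.553 ≈ 148.96 mb.
P_c = 1011 − 148.96 = 862.04 ≈ 862 mb.

862 mb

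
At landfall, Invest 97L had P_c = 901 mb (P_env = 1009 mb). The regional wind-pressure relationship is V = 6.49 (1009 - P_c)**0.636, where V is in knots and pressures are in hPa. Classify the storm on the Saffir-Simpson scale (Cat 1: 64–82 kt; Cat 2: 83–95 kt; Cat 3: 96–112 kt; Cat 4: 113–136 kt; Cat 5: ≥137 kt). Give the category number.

ΔP = 1009 − 901 = 108 mb.
V ≈ 6.49 × 108^0.636 = 6.49 × 19.65 ≈ 127 kt.
127 kt falls in the Category 4 band.

4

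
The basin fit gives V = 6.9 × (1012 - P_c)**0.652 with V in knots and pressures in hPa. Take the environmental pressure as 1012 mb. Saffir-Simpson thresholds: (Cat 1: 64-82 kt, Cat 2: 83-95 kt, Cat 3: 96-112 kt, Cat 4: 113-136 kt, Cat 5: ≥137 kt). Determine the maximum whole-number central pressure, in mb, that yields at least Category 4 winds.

Category 4 begins at V = 113 kt.
Required ΔP = (113/6.9)^(1/0.652) = 16.377^1.534 ≈ 72.83 mb.
P_c ≤ 1012 − 72.83 = 939.17, so the highest integer P_c is 939 mb.

939 mb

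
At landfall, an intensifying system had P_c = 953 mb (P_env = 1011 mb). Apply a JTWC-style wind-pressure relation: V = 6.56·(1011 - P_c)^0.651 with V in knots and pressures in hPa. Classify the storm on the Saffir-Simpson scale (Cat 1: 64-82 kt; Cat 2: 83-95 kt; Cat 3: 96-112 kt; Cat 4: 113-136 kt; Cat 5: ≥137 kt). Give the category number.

ΔP = 1011 − 953 = 58 mb.
V ≈ 6.56 × 58^0.651 = 6.56 × 14.06 ≈ 92 kt.
92 kt falls in the Category 2 band.

2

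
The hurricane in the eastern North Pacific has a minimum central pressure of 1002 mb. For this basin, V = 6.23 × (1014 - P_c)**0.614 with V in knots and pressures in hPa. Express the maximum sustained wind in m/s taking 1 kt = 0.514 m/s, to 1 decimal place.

14.7 m/s

ΔP = 1014 − 1002 = 12 mb.
V ≈ 6.23 × 12^0.614 = 6.23 × 4.599 ≈ 28.649 kt.
28.649 × 0.514 ≈ 14.73 m/s → 14.7 m/s.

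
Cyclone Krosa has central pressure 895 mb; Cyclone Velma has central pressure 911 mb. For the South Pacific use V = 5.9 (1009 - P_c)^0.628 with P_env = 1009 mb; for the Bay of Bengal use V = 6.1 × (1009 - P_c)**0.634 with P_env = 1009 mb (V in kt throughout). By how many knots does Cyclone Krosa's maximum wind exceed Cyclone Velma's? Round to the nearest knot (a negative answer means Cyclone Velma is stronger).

4 kt

Cyclone Krosa: ΔP = 114; V ≈ 5.9 × 114^0.628 ≈ 115.50 kt.
Cyclone Velma: ΔP = 98; V ≈ 6.1 × 98^0.634 ≈ 111.63 kt.
Difference ≈ 115.50 − 111.63 = 3.87 → 4 kt.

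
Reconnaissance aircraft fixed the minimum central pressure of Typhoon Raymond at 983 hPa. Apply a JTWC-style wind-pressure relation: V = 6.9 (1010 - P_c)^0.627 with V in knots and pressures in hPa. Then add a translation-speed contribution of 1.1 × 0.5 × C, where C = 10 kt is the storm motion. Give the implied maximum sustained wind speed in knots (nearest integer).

ΔP = 1010 − 983 = 27 hPa.
27^0.627 ≈ 7.897.
V ≈ 6.9 × 7.897 ≈ 54.5 kt.
Translation term: 1.1 × 0.5 × 10 = 5.5 kt.
Corrected V ≈ 60 kt → 60 kt.

60 kt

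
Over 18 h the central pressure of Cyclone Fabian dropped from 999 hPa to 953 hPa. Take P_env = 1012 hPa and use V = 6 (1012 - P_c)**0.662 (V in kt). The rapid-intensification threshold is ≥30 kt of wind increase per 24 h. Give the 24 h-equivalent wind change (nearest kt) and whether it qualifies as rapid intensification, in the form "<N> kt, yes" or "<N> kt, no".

75 kt, yes

V₁: ΔP = 13, V ≈ 6 × 13^0.662 ≈ 32.78 kt.
V₂: ΔP = 59, V ≈ 6 × 59^0.662 ≈ 89.22 kt.
ΔV over 18 h = 56.44 kt → 24 h equivalent = 56.44 × 24/18 ≈ 75.25 kt.
75 kt ≥ 30 kt ⇒ rapid intensification.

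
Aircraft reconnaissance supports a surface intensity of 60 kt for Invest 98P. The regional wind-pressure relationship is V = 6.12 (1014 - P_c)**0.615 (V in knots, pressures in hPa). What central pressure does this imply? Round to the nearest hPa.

973 hPa

ΔP = (V / 6.12)^(1/0.615) = (60/6.12)^1.626.
60/6.12 = 9.804; 9.804^1.626 ≈ 40.93 hPa.
P_c = 1014 − 40.93 = 973.07 ≈ 973 hPa.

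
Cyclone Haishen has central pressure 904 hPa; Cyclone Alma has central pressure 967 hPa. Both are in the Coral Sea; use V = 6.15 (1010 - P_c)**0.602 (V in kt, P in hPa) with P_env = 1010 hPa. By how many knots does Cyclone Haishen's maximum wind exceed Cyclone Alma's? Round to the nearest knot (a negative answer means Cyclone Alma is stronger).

43 kt

Cyclone Haishen: ΔP = 106; V ≈ 6.15 × 106^0.602 ≈ 101.88 kt.
Cyclone Alma: ΔP = 43; V ≈ 6.15 × 43^0.602 ≈ 59.19 kt.
Difference ≈ 101.88 − 59.19 = 42.69 → 43 kt.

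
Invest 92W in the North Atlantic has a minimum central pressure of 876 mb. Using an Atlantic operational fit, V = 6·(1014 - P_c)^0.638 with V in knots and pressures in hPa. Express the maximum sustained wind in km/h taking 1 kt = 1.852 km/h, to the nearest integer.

258 km/h

ΔP = 1014 − 876 = 138 mb.
V ≈ 6 × 138^0.638 = 6 × 23.187 ≈ 139.121 kt.
139.121 × 1.852 ≈ 257.65 km/h → 258 km/h.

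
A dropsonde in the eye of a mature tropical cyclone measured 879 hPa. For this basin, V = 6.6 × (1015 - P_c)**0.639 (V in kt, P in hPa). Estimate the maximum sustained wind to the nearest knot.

ΔP = 1015 − 879 = 136 hPa.
136^0.639 ≈ 23.085.
V ≈ 6.6 × 23.085 ≈ 152.4 kt.

152 kt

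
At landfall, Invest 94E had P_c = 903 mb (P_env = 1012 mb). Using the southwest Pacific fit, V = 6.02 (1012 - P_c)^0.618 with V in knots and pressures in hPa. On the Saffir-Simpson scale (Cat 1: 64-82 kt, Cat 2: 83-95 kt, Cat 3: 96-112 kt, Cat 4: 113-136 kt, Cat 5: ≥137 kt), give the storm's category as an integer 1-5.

ΔP = 1012 − 903 = 109 mb.
V ≈ 6.02 × 109^0.618 = 6.02 × 18.16 ≈ 109 kt.
109 kt falls in the Category 3 band.

3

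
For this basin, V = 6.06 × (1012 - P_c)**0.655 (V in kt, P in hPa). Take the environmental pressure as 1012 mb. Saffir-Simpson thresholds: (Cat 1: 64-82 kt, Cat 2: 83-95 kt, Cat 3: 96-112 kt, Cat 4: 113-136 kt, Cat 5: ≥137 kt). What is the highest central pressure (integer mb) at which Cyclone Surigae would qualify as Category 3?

Category 3 begins at V = 96 kt.
Required ΔP = (96/6.06)^(1/0.655) = 15.842^1.527 ≈ 67.88 mb.
P_c ≤ 1012 − 67.88 = 944.12, so the highest integer P_c is 944 mb.

944 mb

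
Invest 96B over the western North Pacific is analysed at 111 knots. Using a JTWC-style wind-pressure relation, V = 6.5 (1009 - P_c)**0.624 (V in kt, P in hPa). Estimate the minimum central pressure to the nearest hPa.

ΔP = (V / 6.5)^(1/0.624) = (111/6.5)^1.603.
111/6.5 = 17.077; 17.077^1.603 ≈ 94.41 hPa.
P_c = 1009 − 94.41 = 914.59 ≈ 915 hPa.

915 hPa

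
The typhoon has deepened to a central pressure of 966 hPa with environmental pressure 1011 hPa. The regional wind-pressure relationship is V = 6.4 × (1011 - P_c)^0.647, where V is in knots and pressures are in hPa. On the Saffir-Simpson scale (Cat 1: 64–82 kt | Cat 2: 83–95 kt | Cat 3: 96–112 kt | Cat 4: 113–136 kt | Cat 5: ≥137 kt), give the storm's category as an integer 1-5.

ΔP = 1011 − 966 = 45 hPa.
V ≈ 6.4 × 45^0.647 = 6.4 × 11.74 ≈ 75 kt.
75 kt falls in the Category 1 band.

1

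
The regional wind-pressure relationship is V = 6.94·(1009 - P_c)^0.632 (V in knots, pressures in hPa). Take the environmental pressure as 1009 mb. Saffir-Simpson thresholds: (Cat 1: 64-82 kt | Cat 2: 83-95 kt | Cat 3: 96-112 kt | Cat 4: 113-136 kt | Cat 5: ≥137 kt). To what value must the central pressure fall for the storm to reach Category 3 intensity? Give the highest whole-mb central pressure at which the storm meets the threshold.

Category 3 begins at V = 96 kt.
Required ΔP = (96/6.94)^(1/0.632) = 13.833^1.582 ≈ 63.86 mb.
P_c ≤ 1009 − 63.86 = 945.14, so the highest integer P_c is 945 mb.

945 mb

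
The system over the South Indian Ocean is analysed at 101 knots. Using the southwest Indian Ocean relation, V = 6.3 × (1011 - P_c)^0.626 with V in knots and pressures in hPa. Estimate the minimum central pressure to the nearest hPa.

ΔP = (V / 6.3)^(1/0.626) = (101/6.3)^1.597.
101/6.3 = 16.032; 16.032^1.597 ≈ 84.12 hPa.
P_c = 1011 − 84.12 = 926.88 ≈ 927 hPa.

927 hPa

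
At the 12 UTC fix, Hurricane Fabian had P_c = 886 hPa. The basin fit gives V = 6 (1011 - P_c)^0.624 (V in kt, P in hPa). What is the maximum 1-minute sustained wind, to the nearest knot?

ΔP = 1011 − 886 = 125 hPa.
125^0.624 ≈ 20.346.
V ≈ 6 × 20.346 ≈ 122.1 kt.

122 kt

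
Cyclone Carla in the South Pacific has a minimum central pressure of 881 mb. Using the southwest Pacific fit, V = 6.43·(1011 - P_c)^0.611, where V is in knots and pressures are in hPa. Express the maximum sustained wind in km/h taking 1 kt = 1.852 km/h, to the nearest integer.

233 km/h

ΔP = 1011 − 881 = 130 mb.
V ≈ 6.43 × 130^0.611 = 6.43 × 19.571 ≈ 125.843 kt.
125.843 × 1.852 ≈ 233.06 km/h → 233 km/h.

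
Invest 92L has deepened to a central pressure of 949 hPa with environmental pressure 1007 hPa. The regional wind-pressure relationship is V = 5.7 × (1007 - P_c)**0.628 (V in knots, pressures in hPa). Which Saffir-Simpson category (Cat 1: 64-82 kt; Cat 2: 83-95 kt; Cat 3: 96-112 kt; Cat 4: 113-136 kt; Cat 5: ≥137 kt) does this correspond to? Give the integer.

1

ΔP = 1007 − 949 = 58 hPa.
V ≈ 5.7 × 58^0.628 = 5.7 × 12.81 ≈ 73 kt.
73 kt falls in the Category 1 band.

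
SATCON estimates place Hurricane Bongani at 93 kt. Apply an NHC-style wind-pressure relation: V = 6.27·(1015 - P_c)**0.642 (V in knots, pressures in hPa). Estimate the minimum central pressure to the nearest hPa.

948 hPa

ΔP = (V / 6.27)^(1/0.642) = (93/6.27)^1.558.
93/6.27 = 14.833; 14.833^1.558 ≈ 66.73 hPa.
P_c = 1015 − 66.73 = 948.27 ≈ 948 hPa.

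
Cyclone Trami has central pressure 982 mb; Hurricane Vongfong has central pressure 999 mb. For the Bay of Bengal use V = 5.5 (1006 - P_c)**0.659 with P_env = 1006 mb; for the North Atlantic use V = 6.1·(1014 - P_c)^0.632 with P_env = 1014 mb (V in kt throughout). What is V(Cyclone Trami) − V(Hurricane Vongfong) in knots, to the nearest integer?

11 kt

Cyclone Trami: ΔP = 24; V ≈ 5.5 × 24^0.659 ≈ 44.66 kt.
Hurricane Vongfong: ΔP = 15; V ≈ 6.1 × 15^0.632 ≈ 33.78 kt.
Difference ≈ 44.66 − 33.78 = 10.88 → 11 kt.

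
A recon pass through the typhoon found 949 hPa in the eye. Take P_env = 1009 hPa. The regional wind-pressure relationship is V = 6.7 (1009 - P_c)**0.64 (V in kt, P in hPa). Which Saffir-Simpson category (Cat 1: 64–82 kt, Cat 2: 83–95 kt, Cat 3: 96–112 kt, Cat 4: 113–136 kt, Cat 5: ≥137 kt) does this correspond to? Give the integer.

ΔP = 1009 − 949 = 60 hPa.
V ≈ 6.7 × 60^0.64 = 6.7 × 13.74 ≈ 92 kt.
92 kt falls in the Category 2 band.

2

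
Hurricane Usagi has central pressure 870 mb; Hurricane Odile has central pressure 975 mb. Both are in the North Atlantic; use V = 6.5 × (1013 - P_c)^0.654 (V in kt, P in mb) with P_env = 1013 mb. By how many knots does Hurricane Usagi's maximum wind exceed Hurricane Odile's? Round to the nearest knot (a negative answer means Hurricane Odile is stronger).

Hurricane Usagi: ΔP = 143; V ≈ 6.5 × 143^0.654 ≈ 166.92 kt.
Hurricane Odile: ΔP = 38; V ≈ 6.5 × 38^0.654 ≈ 70.16 kt.
Difference ≈ 166.92 − 70.16 = 96.76 → 97 kt.

97 kt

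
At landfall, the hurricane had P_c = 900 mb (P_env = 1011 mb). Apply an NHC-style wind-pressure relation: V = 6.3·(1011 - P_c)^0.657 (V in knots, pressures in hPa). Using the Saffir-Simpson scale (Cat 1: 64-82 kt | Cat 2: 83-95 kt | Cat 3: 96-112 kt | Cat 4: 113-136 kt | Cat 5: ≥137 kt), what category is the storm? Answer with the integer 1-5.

ΔP = 1011 − 900 = 111 mb.
V ≈ 6.3 × 111^0.657 = 6.3 × 22.07 ≈ 139 kt.
139 kt falls in the Category 5 band.

5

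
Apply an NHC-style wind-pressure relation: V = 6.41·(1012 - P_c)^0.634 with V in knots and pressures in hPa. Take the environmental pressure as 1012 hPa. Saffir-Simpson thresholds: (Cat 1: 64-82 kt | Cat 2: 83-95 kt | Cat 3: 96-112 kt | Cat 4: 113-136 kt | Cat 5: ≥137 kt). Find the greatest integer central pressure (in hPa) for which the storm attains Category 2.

955 hPa

Category 2 begins at V = 83 kt.
Required ΔP = (83/6.41)^(1/0.634) = 12.949^1.577 ≈ 56.79 hPa.
P_c ≤ 1012 − 56.79 = 955.21, so the highest integer P_c is 955 hPa.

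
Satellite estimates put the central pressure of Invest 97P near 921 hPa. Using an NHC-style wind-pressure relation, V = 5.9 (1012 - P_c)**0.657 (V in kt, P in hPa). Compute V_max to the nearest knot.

ΔP = 1012 − 921 = 91 hPa.
91^0.657 ≈ 19.368.
V ≈ 5.9 × 19.368 ≈ 114.3 kt.

114 kt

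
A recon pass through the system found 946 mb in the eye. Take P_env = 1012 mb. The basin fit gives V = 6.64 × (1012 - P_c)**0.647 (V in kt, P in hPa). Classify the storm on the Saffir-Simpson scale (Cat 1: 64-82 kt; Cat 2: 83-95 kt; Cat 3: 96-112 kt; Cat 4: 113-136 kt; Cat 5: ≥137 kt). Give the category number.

ΔP = 1012 − 946 = 66 mb.
V ≈ 6.64 × 66^0.647 = 6.64 × 15.04 ≈ 100 kt.
100 kt falls in the Category 3 band.

3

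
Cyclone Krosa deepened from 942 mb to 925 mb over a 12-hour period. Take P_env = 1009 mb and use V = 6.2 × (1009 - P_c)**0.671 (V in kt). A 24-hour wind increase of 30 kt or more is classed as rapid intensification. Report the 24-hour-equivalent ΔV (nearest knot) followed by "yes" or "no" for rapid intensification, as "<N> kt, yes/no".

V₁: ΔP = 67, V ≈ 6.2 × 67^0.671 ≈ 104.16 kt.
V₂: ΔP = 84, V ≈ 6.2 × 84^0.671 ≈ 121.22 kt.
ΔV over 12 h = 17.06 kt → 24 h equivalent = 17.06 × 24/12 ≈ 34.12 kt.
34 kt ≥ 30 kt ⇒ rapid intensification.

34 kt, yes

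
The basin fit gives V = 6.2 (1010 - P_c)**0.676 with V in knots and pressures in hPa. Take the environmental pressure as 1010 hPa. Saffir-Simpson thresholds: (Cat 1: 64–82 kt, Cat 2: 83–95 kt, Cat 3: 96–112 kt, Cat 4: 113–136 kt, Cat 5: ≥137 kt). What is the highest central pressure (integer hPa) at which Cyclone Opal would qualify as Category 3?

952 hPa

Category 3 begins at V = 96 kt.
Required ΔP = (96/6.2)^(1/0.676) = 15.484^1.479 ≈ 57.57 hPa.
P_c ≤ 1010 − 57.57 = 952.43, so the highest integer P_c is 952 hPa.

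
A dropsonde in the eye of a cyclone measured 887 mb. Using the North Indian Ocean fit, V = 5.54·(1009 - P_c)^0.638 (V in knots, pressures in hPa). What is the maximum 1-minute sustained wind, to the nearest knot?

ΔP = 1009 − 887 = 122 mb.
122^0.638 ≈ 21.434.
V ≈ 5.54 × 21.434 ≈ 118.7 kt.

119 kt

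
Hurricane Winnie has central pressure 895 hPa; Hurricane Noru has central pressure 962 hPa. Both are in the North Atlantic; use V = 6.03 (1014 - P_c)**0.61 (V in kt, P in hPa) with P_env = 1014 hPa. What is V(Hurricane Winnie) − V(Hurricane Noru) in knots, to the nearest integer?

Hurricane Winnie: ΔP = 119; V ≈ 6.03 × 119^0.61 ≈ 111.28 kt.
Hurricane Noru: ΔP = 52; V ≈ 6.03 × 52^0.61 ≈ 67.16 kt.
Difference ≈ 111.28 − 67.16 = 44.12 → 44 kt.

44 kt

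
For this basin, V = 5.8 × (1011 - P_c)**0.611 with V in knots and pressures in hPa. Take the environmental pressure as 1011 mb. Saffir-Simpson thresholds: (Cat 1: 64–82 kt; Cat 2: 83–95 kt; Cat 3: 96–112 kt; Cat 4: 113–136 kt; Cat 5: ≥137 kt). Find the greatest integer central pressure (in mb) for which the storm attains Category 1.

Category 1 begins at V = 64 kt.
Required ΔP = (64/5.8)^(1/0.611) = 11.034^1.637 ≈ 50.89 mb.
P_c ≤ 1011 − 50.89 = 960.11, so the highest integer P_c is 960 mb.

960 mb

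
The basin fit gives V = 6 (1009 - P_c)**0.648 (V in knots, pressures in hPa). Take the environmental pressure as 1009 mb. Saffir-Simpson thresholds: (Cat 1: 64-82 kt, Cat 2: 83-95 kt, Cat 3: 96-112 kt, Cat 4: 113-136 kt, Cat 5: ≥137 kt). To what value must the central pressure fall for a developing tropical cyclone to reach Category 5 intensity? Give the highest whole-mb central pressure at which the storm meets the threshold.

Category 5 begins at V = 137 kt.
Required ΔP = (137/6)^(1/0.648) = 22.833^1.543 ≈ 124.90 mb.
P_c ≤ 1009 − 124.90 = 884.10, so the highest integer P_c is 884 mb.

884 mb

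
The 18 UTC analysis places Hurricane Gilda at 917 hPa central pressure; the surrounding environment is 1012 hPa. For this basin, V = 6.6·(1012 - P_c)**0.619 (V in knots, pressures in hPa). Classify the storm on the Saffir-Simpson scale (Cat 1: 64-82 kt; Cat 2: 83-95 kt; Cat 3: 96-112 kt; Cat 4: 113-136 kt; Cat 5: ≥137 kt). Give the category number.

3

ΔP = 1012 − 917 = 95 hPa.
V ≈ 6.6 × 95^0.619 = 6.6 × 16.76 ≈ 111 kt.
111 kt falls in the Category 3 band.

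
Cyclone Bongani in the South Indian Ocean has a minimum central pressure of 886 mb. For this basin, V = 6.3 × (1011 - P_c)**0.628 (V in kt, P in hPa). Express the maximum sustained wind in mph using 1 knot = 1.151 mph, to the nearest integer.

150 mph

ΔP = 1011 − 886 = 125 mb.
V ≈ 6.3 × 125^0.628 = 6.3 × 20.742 ≈ 130.677 kt.
130.677 × 1.151 ≈ 150.41 mph → 150 mph.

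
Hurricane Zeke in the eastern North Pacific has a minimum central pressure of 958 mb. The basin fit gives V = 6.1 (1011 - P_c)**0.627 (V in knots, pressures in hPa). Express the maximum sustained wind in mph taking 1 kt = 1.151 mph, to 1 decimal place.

ΔP = 1011 − 958 = 53 mb.
V ≈ 6.1 × 53^0.627 = 6.1 × 12.054 ≈ 73.528 kt.
73.528 × 1.151 ≈ 84.63 mph → 84.6 mph.

84.6 mph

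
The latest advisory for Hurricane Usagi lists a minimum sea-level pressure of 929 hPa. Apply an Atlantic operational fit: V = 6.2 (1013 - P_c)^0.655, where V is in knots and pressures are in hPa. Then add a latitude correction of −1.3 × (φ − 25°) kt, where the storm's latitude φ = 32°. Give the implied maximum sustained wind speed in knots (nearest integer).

104 kt

ΔP = 1013 − 929 = 84 hPa.
84^0.655 ≈ 18.214.
V ≈ 6.2 × 18.214 ≈ 112.9 kt.
Latitude correction: −1.3 × (32 − 25) = -9.1 kt.
Corrected V ≈ 103.8 kt → 104 kt.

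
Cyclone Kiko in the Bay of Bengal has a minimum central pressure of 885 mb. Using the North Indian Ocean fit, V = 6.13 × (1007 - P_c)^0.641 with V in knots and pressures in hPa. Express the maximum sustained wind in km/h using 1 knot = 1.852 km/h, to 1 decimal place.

246.9 km/h

ΔP = 1007 − 885 = 122 mb.
V ≈ 6.13 × 122^0.641 = 6.13 × 21.745 ≈ 133.296 kt.
133.296 × 1.852 ≈ 246.86 km/h → 246.9 km/h.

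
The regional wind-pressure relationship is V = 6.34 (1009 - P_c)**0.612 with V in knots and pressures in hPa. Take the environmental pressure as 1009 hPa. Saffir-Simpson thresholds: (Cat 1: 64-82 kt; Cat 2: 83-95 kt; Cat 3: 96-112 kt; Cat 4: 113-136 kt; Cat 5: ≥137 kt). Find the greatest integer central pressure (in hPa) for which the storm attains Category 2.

Category 2 begins at V = 83 kt.
Required ΔP = (83/6.34)^(1/0.612) = 13.091^1.634 ≈ 66.86 hPa.
P_c ≤ 1009 − 66.86 = 942.14, so the highest integer P_c is 942 hPa.

942 hPa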